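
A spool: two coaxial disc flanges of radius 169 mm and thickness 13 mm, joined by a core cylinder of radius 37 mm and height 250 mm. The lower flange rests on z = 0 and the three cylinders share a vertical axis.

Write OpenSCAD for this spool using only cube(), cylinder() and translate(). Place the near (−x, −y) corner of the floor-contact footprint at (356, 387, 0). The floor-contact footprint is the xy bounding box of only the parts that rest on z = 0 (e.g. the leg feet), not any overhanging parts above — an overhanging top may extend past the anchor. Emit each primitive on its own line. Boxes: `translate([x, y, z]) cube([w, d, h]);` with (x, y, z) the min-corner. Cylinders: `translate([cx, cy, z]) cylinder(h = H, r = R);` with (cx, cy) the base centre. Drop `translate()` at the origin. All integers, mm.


translate([525, 556, 0]) cylinder(h = 13, r = 169);
translate([525, 556, 13]) cylinder(h = 250, r = 37);
translate([525, 556, 263]) cylinder(h = 13, r = 169);


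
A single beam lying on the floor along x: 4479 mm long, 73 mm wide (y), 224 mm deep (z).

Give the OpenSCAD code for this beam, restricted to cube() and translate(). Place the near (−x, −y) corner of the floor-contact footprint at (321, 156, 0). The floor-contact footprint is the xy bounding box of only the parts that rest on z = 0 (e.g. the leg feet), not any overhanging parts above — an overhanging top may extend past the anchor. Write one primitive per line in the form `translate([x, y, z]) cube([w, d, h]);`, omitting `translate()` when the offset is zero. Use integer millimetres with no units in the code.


translate([321, 156, 0]) cube([4479, 73, 224]);


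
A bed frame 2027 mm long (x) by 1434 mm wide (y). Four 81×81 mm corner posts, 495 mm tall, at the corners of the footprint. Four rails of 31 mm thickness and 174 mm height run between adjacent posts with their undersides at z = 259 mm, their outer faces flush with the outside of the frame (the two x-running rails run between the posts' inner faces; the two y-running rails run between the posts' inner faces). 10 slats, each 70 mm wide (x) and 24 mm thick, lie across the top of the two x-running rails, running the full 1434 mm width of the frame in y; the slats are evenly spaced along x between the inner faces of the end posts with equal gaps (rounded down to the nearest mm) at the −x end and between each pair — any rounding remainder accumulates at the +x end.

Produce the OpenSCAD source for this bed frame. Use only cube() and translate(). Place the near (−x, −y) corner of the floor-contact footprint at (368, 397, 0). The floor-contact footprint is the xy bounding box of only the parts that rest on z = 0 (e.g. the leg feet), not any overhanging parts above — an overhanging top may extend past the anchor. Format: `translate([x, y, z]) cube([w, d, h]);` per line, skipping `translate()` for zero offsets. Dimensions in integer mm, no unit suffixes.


translate([368, 397, 0]) cube([81, 81, 495]);
translate([368, 1750, 0]) cube([81, 81, 495]);
translate([2314, 397, 0]) cube([81, 81, 495]);
translate([2314, 1750, 0]) cube([81, 81, 495]);
translate([449, 397, 259]) cube([1865, 31, 174]);
translate([449, 1800, 259]) cube([1865, 31, 174]);
translate([368, 478, 259]) cube([31, 1272, 174]);
translate([2364, 478, 259]) cube([31, 1272, 174]);
translate([554, 397, 433]) cube([70, 1434, 24]);
translate([729, 397, 433]) cube([70, 1434, 24]);
translate([904, 397, 433]) cube([70, 1434, 24]);
translate([1079, 397, 433]) cube([70, 1434, 24]);
translate([1254, 397, 433]) cube([70, 1434, 24]);
translate([1429, 397, 433]) cube([70, 1434, 24]);
translate([1604, 397, 433]) cube([70, 1434, 24]);
translate([1779, 397, 433]) cube([70, 1434, 24]);
translate([1954, 397, 433]) cube([70, 1434, 24]);
translate([2129, 397, 433]) cube([70, 1434, 24]);


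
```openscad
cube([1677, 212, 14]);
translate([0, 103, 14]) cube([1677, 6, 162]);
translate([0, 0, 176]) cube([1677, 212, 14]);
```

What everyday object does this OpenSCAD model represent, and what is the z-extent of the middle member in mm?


An I-beam. The web height is 162 mm.

Two wide flanges with a thin centred web — an I-beam. Overall 190 mm minus two 14 mm flanges gives a web of 190 − 2·14 = 162 mm.


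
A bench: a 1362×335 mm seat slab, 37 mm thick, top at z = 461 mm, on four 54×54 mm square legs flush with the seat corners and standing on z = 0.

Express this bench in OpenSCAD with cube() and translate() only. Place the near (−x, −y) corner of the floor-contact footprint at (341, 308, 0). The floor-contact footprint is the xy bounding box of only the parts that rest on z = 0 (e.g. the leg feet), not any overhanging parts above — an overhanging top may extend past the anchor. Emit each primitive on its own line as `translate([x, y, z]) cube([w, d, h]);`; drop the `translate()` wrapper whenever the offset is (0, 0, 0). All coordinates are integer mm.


// leg_h = 461 − 37 = 424
translate([341, 308, 424]) cube([1362, 335, 37]);
translate([341, 308, 0]) cube([54, 54, 424]);
translate([341, 589, 0]) cube([54, 54, 424]);
translate([1649, 308, 0]) cube([54, 54, 424]);
translate([1649, 589, 0]) cube([54, 54, 424]);


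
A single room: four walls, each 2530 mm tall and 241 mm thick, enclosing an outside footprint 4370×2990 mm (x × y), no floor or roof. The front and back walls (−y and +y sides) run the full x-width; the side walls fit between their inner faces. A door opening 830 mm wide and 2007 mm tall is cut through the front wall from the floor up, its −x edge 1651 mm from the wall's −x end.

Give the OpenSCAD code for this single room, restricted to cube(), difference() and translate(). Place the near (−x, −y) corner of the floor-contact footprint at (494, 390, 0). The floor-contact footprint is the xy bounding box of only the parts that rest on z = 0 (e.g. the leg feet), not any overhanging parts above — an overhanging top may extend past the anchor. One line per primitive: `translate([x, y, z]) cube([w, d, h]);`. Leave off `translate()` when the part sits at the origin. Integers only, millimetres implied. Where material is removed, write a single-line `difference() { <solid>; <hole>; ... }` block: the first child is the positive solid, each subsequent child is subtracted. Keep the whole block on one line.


difference() { translate([494, 390, 0]) cube([4370, 241, 2530]); translate([2145, 390, 0]) cube([830, 241, 2007]); }
translate([494, 3139, 0]) cube([4370, 241, 2530]);
translate([494, 631, 0]) cube([241, 2508, 2530]);
translate([4623, 631, 0]) cube([241, 2508, 2530]);


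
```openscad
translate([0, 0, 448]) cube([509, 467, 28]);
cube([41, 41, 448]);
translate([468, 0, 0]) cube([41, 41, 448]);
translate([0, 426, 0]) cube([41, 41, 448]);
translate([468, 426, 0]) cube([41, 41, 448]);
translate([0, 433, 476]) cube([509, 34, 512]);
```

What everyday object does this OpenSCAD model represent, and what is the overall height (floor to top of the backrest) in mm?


A chair. The overall height is 988 mm.

A slab on four corner posts with a tall panel at the back — a chair. The seat slab sits at z = 448 with thickness 28, and the 512 mm backrest starts at the seat top, so the overall height is 448 + 28 + 512 = 988 mm.


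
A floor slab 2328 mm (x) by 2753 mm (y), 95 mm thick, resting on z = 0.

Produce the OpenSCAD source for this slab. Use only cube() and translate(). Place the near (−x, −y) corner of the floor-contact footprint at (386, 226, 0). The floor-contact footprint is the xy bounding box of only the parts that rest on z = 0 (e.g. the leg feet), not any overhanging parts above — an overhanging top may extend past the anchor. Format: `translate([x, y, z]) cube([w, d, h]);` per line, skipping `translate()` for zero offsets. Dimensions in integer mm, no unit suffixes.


translate([386, 226, 0]) cube([2328, 2753, 95]);


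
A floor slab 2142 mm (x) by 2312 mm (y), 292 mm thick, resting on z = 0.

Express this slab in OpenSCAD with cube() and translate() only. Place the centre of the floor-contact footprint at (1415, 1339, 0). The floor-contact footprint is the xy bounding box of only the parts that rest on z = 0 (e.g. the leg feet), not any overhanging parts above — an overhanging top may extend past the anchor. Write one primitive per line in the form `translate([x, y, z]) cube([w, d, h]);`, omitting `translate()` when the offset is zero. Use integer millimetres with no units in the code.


translate([344, 183, 0]) cube([2142, 2312, 292]);


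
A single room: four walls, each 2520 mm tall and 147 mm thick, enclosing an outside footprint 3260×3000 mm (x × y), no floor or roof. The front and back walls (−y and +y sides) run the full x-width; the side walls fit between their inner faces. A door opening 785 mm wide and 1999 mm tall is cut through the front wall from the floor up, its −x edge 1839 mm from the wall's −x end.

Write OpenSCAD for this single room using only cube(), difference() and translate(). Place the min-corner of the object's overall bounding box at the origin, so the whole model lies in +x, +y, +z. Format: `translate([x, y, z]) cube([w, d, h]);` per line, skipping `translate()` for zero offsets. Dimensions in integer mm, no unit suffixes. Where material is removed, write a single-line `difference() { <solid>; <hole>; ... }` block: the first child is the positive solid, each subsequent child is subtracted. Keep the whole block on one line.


difference() { cube([3260, 147, 2520]); translate([1839, 0, 0]) cube([785, 147, 1999]); }
translate([0, 2853, 0]) cube([3260, 147, 2520]);
translate([0, 147, 0]) cube([147, 2706, 2520]);
translate([3113, 147, 0]) cube([147, 2706, 2520]);


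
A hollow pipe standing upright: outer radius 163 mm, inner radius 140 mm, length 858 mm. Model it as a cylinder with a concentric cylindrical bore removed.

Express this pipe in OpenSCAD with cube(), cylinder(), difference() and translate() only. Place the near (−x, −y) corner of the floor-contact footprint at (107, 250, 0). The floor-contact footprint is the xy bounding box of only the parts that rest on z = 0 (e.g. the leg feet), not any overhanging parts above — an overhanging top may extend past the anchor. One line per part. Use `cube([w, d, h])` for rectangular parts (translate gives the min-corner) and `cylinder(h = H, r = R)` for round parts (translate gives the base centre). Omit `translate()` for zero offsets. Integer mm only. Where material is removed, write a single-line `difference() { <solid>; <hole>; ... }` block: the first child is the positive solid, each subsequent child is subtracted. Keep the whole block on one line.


difference() { translate([270, 413, 0]) cylinder(h = 858, r = 163); translate([270, 413, 0]) cylinder(h = 858, r = 140); }


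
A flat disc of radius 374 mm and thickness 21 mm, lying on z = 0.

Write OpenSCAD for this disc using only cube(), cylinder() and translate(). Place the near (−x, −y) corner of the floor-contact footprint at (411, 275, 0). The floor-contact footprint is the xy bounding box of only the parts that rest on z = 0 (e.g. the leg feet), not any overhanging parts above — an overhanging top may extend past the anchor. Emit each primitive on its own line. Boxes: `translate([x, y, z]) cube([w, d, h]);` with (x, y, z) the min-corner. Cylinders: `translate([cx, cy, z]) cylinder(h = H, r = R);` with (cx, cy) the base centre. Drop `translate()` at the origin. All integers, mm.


translate([785, 649, 0]) cylinder(h = 21, r = 374);


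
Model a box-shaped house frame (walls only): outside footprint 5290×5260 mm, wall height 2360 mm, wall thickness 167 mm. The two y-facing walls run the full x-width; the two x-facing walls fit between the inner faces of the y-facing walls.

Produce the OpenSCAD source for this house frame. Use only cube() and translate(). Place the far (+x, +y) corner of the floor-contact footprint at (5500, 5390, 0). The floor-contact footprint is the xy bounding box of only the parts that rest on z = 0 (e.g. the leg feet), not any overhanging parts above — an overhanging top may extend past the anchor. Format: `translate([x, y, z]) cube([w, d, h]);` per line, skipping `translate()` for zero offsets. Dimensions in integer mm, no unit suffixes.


translate([210, 130, 0]) cube([5290, 167, 2360]);
translate([210, 5223, 0]) cube([5290, 167, 2360]);
translate([210, 297, 0]) cube([167, 4926, 2360]);
translate([5333, 297, 0]) cube([167, 4926, 2360]);


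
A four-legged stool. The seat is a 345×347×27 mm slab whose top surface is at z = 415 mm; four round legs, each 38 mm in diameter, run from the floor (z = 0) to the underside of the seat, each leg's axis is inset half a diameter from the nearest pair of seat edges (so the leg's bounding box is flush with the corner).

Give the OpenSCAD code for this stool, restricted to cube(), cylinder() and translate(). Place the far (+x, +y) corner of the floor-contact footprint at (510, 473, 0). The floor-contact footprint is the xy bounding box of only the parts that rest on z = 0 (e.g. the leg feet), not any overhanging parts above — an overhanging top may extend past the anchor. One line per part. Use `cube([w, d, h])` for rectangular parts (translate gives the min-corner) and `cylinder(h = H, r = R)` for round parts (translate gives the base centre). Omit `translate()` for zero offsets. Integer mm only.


translate([165, 126, 388]) cube([345, 347, 27]);
translate([184, 145, 0]) cylinder(h = 388, r = 19);
translate([491, 145, 0]) cylinder(h = 388, r = 19);
translate([184, 454, 0]) cylinder(h = 388, r = 19);
translate([491, 454, 0]) cylinder(h = 388, r = 19);


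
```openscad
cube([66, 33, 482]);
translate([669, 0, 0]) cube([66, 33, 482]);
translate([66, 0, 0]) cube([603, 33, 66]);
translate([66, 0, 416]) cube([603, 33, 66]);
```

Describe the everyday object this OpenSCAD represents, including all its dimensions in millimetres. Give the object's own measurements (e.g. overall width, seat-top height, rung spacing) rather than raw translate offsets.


A rectangular picture frame lying in the x–z plane (depth along y). The opening is 603 mm wide (x) by 350 mm tall (z), surrounded by a border 66 mm wide on all four sides. The frame is 33 mm deep and is made of two full-height vertical stiles with two horizontal rails fitted between them.


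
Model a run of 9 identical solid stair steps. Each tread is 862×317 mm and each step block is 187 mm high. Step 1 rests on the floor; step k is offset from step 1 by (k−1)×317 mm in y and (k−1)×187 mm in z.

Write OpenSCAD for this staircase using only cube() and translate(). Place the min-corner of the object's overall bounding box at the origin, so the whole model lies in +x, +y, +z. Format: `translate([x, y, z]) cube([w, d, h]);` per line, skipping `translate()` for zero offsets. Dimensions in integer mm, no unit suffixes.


cube([862, 317, 187]);
translate([0, 317, 187]) cube([862, 317, 187]);
translate([0, 634, 374]) cube([862, 317, 187]);
translate([0, 951, 561]) cube([862, 317, 187]);
translate([0, 1268, 748]) cube([862, 317, 187]);
translate([0, 1585, 935]) cube([862, 317, 187]);
translate([0, 1902, 1122]) cube([862, 317, 187]);
translate([0, 2219, 1309]) cube([862, 317, 187]);
translate([0, 2536, 1496]) cube([862, 317, 187]);


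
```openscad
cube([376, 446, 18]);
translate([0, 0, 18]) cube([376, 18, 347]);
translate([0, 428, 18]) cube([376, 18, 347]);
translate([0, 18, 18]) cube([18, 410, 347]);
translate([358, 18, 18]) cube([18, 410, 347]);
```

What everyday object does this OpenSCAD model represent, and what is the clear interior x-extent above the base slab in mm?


An open box. The internal width is 340 mm.

A 376×446 base slab with four walls standing on it — an open box. The base is 376 mm wide and the walls are 18 mm thick, so the internal width is 376 − 2 × 18 = 340 mm.


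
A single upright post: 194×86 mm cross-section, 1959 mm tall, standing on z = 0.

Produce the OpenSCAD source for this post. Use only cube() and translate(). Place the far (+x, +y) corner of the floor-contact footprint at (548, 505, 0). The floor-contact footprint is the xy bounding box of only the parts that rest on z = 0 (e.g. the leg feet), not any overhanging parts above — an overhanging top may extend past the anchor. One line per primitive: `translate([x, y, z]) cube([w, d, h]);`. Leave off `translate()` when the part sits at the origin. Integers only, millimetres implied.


translate([354, 419, 0]) cube([194, 86, 1959]);


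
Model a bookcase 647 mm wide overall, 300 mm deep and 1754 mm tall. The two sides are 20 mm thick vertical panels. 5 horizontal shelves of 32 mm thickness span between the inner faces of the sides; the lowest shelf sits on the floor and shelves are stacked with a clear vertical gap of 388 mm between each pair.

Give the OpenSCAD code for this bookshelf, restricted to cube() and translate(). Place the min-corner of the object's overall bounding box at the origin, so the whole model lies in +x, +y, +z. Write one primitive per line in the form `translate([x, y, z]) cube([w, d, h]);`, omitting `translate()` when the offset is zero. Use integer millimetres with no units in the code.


cube([20, 300, 1754]);
translate([627, 0, 0]) cube([20, 300, 1754]);
translate([20, 0, 0]) cube([607, 300, 32]);
translate([20, 0, 420]) cube([607, 300, 32]);
translate([20, 0, 840]) cube([607, 300, 32]);
translate([20, 0, 1260]) cube([607, 300, 32]);
translate([20, 0, 1680]) cube([607, 300, 32]);


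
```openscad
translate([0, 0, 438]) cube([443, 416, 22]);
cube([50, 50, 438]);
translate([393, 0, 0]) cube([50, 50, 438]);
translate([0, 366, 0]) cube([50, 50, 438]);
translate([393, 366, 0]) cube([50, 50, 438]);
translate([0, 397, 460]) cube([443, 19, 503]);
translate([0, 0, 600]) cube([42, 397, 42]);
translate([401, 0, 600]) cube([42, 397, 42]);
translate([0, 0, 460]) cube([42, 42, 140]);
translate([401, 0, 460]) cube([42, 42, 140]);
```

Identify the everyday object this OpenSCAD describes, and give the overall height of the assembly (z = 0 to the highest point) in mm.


A chair. The overall height is 963 mm.

A slab on four corner posts with a tall panel at the back — a chair. The seat slab sits at z = 438 with thickness 22, and the 503 mm backrest starts at the seat top, so the overall height is 438 + 22 + 503 = 963 mm.


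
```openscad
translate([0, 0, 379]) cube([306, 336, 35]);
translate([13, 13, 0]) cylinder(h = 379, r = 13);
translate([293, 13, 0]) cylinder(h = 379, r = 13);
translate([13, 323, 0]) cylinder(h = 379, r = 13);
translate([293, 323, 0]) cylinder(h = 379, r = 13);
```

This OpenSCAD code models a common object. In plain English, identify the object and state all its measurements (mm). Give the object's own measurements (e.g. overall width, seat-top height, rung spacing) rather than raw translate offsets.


A four-legged stool. The seat is a 306×336×35 mm slab whose top surface is at z = 414 mm; four round legs, each 26 mm in diameter, run from the floor (z = 0) to the underside of the seat, each leg's axis is inset half a diameter from the nearest pair of seat edges (so the leg's bounding box is flush with the corner).


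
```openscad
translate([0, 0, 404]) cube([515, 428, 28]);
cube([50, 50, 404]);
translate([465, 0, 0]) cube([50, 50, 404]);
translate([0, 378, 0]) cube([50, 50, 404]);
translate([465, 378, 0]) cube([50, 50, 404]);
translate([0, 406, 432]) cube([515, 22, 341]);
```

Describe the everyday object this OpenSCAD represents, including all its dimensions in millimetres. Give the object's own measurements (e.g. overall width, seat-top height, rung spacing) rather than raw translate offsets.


A chair. The seat is a 515×428×28 mm slab with its top at z = 432 mm, on four 50×50 mm corner legs (flush with the seat edges, standing on z = 0). A flat backrest 22 mm thick, 341 mm tall, spans the full seat width and rises from the seat top along its +y edge, rear face flush with the rear of the seat.


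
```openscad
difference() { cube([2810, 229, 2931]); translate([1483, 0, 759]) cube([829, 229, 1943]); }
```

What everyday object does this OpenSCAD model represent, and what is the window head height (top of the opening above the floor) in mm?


A wall with a window opening. The window head height is 2702 mm.

A wall with a rectangular opening subtracted — a window. Sill at z = 759, opening 1943 mm tall, so the head is at 759 + 1943 = 2702 mm.


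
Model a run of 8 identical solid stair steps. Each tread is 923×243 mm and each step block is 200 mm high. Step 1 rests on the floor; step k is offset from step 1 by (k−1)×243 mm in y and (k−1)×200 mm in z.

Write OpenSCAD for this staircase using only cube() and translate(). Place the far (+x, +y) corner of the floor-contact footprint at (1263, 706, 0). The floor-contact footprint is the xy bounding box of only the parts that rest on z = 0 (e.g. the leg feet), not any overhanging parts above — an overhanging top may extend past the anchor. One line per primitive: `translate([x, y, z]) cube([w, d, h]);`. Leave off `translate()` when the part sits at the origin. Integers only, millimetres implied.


translate([340, 463, 0]) cube([923, 243, 200]);
translate([340, 706, 200]) cube([923, 243, 200]);
translate([340, 949, 400]) cube([923, 243, 200]);
translate([340, 1192, 600]) cube([923, 243, 200]);
translate([340, 1435, 800]) cube([923, 243, 200]);
translate([340, 1678, 1000]) cube([923, 243, 200]);
translate([340, 1921, 1200]) cube([923, 243, 200]);
translate([340, 2164, 1400]) cube([923, 243, 200]);


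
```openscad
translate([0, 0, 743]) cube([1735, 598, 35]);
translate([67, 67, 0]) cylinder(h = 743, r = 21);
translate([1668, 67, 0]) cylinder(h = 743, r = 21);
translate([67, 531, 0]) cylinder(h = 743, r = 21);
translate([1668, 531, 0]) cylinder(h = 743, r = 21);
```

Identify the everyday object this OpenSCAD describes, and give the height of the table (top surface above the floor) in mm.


A table. The table height is 778 mm.

A 1735×598×35 slab sits at z = 743 on four Ø42 mm round legs — a table. The top surface is at 743 + 35 = 778 mm.


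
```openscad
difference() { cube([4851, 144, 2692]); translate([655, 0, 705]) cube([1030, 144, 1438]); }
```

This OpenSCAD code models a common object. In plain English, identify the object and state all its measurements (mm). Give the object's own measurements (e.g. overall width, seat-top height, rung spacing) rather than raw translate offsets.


A wall 4851 mm long (x), 144 mm thick (y), 2692 mm tall, with a rectangular window opening cut through it. The opening is 1030 mm wide and 1438 mm tall; its sill is at z = 705 mm and its near (−x) edge is 655 mm from the wall's −x end. The opening passes through the full wall thickness.


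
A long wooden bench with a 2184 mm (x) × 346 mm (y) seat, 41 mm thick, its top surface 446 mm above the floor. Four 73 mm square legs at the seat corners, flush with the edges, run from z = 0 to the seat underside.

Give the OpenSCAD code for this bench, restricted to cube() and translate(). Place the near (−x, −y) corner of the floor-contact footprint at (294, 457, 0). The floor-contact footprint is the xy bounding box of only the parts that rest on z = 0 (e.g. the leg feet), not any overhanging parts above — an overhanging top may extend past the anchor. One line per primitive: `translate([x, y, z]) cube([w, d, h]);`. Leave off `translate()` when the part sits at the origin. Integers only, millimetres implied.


// leg_h = 446 − 41 = 405
translate([294, 457, 405]) cube([2184, 346, 41]);
translate([294, 457, 0]) cube([73, 73, 405]);
translate([294, 730, 0]) cube([73, 73, 405]);
translate([2405, 457, 0]) cube([73, 73, 405]);
translate([2405, 730, 0]) cube([73, 73, 405]);


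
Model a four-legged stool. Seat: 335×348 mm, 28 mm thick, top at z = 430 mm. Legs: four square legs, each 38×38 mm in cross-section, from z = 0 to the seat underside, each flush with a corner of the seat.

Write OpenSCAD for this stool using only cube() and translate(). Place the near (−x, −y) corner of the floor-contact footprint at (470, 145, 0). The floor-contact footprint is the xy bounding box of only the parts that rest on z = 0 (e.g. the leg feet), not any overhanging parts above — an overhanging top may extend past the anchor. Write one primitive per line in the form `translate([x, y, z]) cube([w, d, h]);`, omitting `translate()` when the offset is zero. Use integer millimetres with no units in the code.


translate([470, 145, 402]) cube([335, 348, 28]);
translate([470, 145, 0]) cube([38, 38, 402]);
translate([767, 145, 0]) cube([38, 38, 402]);
translate([470, 455, 0]) cube([38, 38, 402]);
translate([767, 455, 0]) cube([38, 38, 402]);


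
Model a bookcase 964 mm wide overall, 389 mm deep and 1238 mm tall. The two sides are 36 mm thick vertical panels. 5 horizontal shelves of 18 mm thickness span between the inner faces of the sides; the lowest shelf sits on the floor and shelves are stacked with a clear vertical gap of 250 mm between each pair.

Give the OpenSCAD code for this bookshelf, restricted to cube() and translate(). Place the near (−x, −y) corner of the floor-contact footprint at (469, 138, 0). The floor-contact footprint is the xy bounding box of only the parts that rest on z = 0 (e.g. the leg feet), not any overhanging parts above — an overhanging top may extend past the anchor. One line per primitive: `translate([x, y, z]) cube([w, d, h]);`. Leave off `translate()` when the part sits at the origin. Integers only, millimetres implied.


translate([469, 138, 0]) cube([36, 389, 1238]);
translate([1397, 138, 0]) cube([36, 389, 1238]);
translate([505, 138, 0]) cube([892, 389, 18]);
translate([505, 138, 268]) cube([892, 389, 18]);
translate([505, 138, 536]) cube([892, 389, 18]);
translate([505, 138, 804]) cube([892, 389, 18]);
translate([505, 138, 1072]) cube([892, 389, 18]);


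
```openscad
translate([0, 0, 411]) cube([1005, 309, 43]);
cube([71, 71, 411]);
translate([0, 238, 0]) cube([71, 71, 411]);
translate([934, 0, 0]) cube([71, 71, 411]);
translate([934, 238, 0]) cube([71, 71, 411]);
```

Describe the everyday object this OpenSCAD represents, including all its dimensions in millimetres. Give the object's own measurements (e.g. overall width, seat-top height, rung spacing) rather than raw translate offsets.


A bench: a 1005×309 mm seat slab, 43 mm thick, top at z = 454 mm, on four 71×71 mm square legs flush with the seat corners and standing on z = 0.


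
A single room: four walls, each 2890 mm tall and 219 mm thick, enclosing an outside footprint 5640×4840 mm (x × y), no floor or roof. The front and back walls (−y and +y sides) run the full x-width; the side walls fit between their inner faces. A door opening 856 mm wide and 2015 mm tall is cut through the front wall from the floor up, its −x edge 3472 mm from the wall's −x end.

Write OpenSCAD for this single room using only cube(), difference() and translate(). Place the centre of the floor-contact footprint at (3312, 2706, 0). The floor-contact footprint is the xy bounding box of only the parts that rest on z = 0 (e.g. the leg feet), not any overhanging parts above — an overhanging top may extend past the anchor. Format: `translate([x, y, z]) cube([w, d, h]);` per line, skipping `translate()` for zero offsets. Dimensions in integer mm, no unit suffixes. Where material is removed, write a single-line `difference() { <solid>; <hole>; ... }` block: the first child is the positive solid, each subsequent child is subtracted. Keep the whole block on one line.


difference() { translate([492, 286, 0]) cube([5640, 219, 2890]); translate([3964, 286, 0]) cube([856, 219, 2015]); }
translate([492, 4907, 0]) cube([5640, 219, 2890]);
translate([492, 505, 0]) cube([219, 4402, 2890]);
translate([5913, 505, 0]) cube([219, 4402, 2890]);


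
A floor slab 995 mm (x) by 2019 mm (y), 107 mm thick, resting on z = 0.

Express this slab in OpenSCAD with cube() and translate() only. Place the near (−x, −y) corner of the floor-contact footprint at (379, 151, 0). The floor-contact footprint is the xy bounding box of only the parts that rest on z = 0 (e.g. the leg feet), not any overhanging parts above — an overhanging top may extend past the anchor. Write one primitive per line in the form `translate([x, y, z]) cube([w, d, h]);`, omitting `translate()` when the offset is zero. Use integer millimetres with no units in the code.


translate([379, 151, 0]) cube([995, 2019, 107]);


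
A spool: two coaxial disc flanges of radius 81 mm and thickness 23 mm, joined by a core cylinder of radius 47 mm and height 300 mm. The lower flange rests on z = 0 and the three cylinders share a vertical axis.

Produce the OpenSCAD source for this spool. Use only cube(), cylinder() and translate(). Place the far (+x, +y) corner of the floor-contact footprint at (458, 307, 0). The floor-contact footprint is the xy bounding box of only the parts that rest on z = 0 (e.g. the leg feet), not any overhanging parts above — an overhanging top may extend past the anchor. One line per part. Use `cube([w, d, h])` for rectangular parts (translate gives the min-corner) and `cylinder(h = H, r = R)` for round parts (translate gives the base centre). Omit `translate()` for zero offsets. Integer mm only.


translate([377, 226, 0]) cylinder(h = 23, r = 81);
translate([377, 226, 23]) cylinder(h = 300, r = 47);
translate([377, 226, 323]) cylinder(h = 23, r = 81);


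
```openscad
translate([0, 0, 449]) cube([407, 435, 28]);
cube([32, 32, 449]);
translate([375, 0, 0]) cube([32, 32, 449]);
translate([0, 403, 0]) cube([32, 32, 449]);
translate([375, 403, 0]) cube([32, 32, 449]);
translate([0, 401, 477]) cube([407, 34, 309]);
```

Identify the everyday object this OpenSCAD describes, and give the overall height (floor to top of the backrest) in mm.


A chair. The overall height is 786 mm.

A slab on four corner posts with a tall panel at the back — a chair. The seat slab sits at z = 449 with thickness 28, and the 309 mm backrest starts at the seat top, so the overall height is 449 + 28 + 309 = 786 mm.


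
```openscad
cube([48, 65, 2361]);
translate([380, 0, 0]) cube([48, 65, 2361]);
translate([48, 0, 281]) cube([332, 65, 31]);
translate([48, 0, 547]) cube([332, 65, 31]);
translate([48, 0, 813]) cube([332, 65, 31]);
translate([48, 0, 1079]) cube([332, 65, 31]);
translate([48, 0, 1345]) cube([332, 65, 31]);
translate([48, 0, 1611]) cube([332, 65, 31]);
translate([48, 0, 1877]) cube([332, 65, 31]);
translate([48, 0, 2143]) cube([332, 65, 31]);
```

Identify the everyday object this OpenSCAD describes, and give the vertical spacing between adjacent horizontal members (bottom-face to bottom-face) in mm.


A ladder. The rung spacing is 266 mm.

Two tall 48×65 posts with 8 short bars between them — a ladder. Adjacent rungs sit at z = 281 and z = 547, so the spacing is 547 − 281 = 266 mm.


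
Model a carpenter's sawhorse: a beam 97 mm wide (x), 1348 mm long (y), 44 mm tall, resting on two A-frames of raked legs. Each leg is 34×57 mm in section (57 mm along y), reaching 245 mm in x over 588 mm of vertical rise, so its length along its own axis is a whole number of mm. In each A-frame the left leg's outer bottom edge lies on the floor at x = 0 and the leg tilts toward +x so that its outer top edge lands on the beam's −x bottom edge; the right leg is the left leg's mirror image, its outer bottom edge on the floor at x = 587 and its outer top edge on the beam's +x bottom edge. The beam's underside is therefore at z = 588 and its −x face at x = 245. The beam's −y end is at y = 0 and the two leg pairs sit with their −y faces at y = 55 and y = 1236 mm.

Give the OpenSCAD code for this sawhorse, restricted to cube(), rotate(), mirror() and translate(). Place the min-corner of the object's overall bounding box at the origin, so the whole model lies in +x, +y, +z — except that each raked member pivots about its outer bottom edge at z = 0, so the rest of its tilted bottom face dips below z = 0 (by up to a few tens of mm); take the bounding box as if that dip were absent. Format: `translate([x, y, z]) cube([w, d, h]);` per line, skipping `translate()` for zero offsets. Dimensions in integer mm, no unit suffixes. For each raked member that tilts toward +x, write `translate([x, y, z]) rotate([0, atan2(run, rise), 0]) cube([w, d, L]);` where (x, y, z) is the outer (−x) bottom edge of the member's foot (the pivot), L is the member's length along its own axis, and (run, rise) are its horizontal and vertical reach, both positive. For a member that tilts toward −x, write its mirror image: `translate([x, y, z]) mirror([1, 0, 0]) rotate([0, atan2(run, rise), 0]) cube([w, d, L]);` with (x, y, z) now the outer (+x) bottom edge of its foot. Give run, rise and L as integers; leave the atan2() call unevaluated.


translate([245, 0, 588]) cube([97, 1348, 44]);
translate([0, 55, 0]) rotate([0, atan2(245, 588), 0]) cube([34, 57, 637]);
translate([587, 55, 0]) mirror([1, 0, 0]) rotate([0, atan2(245, 588), 0]) cube([34, 57, 637]);
translate([0, 1236, 0]) rotate([0, atan2(245, 588), 0]) cube([34, 57, 637]);
translate([587, 1236, 0]) mirror([1, 0, 0]) rotate([0, atan2(245, 588), 0]) cube([34, 57, 637]);


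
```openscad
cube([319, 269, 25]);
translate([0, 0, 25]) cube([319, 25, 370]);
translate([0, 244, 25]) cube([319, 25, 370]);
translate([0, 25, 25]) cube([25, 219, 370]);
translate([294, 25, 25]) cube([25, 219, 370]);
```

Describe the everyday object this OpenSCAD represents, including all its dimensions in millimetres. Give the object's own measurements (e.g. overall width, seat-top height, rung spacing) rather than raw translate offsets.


An open-topped rectangular box: outside dimensions 319×269×395 mm, with a uniform wall and base thickness of 25 mm. The base is a full 319×269 slab on the floor; four walls sit on top of the base. The front and back walls (the −y and +y sides) span the full width; the two side walls fit between them.


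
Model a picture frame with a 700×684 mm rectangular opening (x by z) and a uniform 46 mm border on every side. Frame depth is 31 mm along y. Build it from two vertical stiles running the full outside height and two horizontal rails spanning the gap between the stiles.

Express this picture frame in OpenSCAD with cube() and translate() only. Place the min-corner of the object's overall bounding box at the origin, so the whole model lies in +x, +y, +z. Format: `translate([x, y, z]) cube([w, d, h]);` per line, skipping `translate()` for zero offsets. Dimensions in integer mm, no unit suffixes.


cube([46, 31, 776]);
translate([746, 0, 0]) cube([46, 31, 776]);
translate([46, 0, 0]) cube([700, 31, 46]);
translate([46, 0, 730]) cube([700, 31, 46]);


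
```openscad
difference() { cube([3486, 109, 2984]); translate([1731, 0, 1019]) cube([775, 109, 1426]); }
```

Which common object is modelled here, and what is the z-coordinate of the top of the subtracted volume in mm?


A wall with a window opening. The window head height is 2445 mm.

A wall with a rectangular opening subtracted — a window. Sill at z = 1019, opening 1426 mm tall, so the head is at 1019 + 1426 = 2445 mm.


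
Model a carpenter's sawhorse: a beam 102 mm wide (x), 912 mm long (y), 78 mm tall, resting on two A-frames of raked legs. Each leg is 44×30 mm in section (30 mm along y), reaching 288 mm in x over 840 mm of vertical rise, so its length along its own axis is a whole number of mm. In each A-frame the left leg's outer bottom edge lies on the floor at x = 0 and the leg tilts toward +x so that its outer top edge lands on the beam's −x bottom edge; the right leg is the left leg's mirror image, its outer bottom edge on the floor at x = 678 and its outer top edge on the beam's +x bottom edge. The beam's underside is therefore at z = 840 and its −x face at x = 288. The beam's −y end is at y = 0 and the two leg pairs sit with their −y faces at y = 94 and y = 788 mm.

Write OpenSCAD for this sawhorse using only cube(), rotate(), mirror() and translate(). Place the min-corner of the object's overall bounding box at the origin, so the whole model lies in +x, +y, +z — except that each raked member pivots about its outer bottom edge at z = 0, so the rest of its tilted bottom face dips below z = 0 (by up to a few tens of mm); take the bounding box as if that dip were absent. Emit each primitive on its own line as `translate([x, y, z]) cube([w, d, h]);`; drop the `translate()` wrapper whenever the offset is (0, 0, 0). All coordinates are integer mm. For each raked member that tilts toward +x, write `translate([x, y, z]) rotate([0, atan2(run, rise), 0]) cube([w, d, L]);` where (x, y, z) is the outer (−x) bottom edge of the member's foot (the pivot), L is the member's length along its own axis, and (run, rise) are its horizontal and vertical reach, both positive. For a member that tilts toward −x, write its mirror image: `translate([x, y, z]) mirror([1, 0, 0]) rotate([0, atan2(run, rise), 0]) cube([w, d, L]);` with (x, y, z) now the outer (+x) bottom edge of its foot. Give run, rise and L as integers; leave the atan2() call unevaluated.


translate([288, 0, 840]) cube([102, 912, 78]);
translate([0, 94, 0]) rotate([0, atan2(288, 840), 0]) cube([44, 30, 888]);
translate([678, 94, 0]) mirror([1, 0, 0]) rotate([0, atan2(288, 840), 0]) cube([44, 30, 888]);
translate([0, 788, 0]) rotate([0, atan2(288, 840), 0]) cube([44, 30, 888]);
translate([678, 788, 0]) mirror([1, 0, 0]) rotate([0, atan2(288, 840), 0]) cube([44, 30, 888]);


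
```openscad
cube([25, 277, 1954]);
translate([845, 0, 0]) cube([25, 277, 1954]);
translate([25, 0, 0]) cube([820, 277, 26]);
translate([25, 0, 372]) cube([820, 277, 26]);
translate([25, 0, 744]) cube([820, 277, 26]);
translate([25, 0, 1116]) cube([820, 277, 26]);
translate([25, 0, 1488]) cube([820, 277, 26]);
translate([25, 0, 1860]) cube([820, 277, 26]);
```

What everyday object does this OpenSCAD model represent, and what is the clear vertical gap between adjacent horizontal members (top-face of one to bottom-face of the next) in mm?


A bookshelf. The clear shelf gap is 346 mm.

Two tall side panels with 6 horizontal boards between them — a bookshelf. The first two shelf undersides are at z = 0 and z = 372; with shelf thickness 26, the clear gap is 372 − 0 − 26 = 346 mm.


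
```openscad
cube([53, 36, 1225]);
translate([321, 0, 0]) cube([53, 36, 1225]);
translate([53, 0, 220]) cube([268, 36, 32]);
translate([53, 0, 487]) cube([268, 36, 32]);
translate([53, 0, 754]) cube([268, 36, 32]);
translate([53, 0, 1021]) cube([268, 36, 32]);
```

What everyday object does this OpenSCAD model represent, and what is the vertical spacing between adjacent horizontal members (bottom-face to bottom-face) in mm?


A ladder. The rung spacing is 267 mm.

Two tall 53×36 posts with 4 short bars between them — a ladder. Adjacent rungs sit at z = 220 and z = 487, so the spacing is 487 − 220 = 267 mm.


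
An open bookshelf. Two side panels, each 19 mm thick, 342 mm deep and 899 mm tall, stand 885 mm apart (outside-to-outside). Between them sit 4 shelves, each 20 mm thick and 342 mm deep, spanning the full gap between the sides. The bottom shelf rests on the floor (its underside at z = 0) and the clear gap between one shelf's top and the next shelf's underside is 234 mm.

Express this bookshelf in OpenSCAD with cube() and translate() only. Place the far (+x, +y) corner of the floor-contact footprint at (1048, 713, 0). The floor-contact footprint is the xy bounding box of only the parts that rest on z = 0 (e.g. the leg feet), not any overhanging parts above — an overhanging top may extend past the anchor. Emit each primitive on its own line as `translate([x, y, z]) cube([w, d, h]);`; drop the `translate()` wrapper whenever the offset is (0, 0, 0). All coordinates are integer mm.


translate([163, 371, 0]) cube([19, 342, 899]);
translate([1029, 371, 0]) cube([19, 342, 899]);
translate([182, 371, 0]) cube([847, 342, 20]);
translate([182, 371, 254]) cube([847, 342, 20]);
translate([182, 371, 508]) cube([847, 342, 20]);
translate([182, 371, 762]) cube([847, 342, 20]);


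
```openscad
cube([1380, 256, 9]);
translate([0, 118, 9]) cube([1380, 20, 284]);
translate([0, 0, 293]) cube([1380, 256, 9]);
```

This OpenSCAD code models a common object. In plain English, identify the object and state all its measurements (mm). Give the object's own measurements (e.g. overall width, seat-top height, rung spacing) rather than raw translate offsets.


An I-beam lying along x, 1380 mm long. Overall section height 302 mm. Two flanges 256 mm wide (y) and 9 mm thick, one on the floor and one at the top; a web 20 mm thick runs between them, centred on the flange width.
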